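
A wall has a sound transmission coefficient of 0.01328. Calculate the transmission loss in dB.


Given values:
  tau = 0.01328
Formula: TL = 10 * log10(1 / tau)
Compute 1 / tau = 1 / 0.01328 = 75.3012
Compute log10(75.3012) = 1.876802
TL = 10 * 1.876802 = 18.77

18.77 dB


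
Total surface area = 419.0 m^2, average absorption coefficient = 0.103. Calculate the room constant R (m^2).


Given values:
  S = 419.0 m^2, alpha = 0.103
Formula: R = S * alpha / (1 - alpha)
Numerator: 419.0 * 0.103 = 43.157
Denominator: 1 - 0.103 = 0.897
R = 43.157 / 0.897 = 48.11

48.11 m^2


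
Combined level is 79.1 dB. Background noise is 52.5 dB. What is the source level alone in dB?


Given values:
  L_total = 79.1 dB, L_bg = 52.5 dB
Formula: L_source = 10 * log10(10^(L_total/10) - 10^(L_bg/10))
Convert to linear:
  10^(79.1/10) = 81283051.6164
  10^(52.5/10) = 177827.941
Difference: 81283051.6164 - 177827.941 = 81105223.6754
L_source = 10 * log10(81105223.6754) = 79.09

79.09 dB


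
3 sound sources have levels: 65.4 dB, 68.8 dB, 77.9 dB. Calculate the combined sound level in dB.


Formula: L_total = 10 * log10( sum(10^(Li/10)) )
  Source 1: 10^(65.4/10) = 3467368.5045
  Source 2: 10^(68.8/10) = 7585775.7503
  Source 3: 10^(77.9/10) = 61659500.1861
Sum of linear values = 72712644.4409
L_total = 10 * log10(72712644.4409) = 78.62

78.62 dB


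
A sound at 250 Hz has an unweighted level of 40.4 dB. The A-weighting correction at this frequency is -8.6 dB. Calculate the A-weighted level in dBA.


Given values:
  SPL = 40.4 dB
  A-weighting at 250 Hz = -8.6 dB
Formula: L_A = SPL + A_weight
L_A = 40.4 + (-8.6)
L_A = 31.8

31.8 dBA


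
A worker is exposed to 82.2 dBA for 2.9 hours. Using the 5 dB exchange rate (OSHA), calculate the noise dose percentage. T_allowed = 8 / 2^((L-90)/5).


Given values:
  L = 82.2 dBA, T = 2.9 hours
Formula: T_allowed = 8 / 2^((L - 90) / 5)
Compute exponent: (82.2 - 90) / 5 = -1.56
Compute 2^(-1.56) = 0.339151
T_allowed = 8 / 0.339151 = 23.588313 hours
Dose = (T / T_allowed) * 100
Dose = (2.9 / 23.588313) * 100 = 12.29

12.29 %


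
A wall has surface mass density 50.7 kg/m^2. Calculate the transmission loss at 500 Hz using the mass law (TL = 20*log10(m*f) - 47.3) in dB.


Given values:
  m = 50.7 kg/m^2, f = 500 Hz
Formula: TL = 20 * log10(m * f) - 47.3
Compute m * f = 50.7 * 500 = 25350.0
Compute log10(25350.0) = 4.403978
Compute 20 * 4.403978 = 88.0796
TL = 88.0796 - 47.3 = 40.78

40.78 dB


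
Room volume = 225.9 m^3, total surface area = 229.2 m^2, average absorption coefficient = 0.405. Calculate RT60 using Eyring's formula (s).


Given values:
  V = 225.9 m^3, S = 229.2 m^2, alpha = 0.405
Formula: RT60 = 0.161 * V / (-S * ln(1 - alpha))
Compute ln(1 - 0.405) = ln(0.595) = -0.519194
Denominator: -229.2 * -0.519194 = 118.9993
Numerator: 0.161 * 225.9 = 36.3699
RT60 = 36.3699 / 118.9993 = 0.306

0.306 s


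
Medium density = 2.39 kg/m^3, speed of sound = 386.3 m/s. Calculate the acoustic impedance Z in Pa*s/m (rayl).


Given values:
  rho = 2.39 kg/m^3
  c = 386.3 m/s
Formula: Z = rho * c
Z = 2.39 * 386.3
Z = 923.26

923.26 rayl


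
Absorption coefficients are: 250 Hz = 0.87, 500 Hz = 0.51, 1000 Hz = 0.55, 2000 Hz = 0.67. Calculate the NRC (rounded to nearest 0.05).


Given values:
  a_250 = 0.87, a_500 = 0.51
  a_1000 = 0.55, a_2000 = 0.67
Formula: NRC = (a250 + a500 + a1000 + a2000) / 4
Sum = 0.87 + 0.51 + 0.55 + 0.67 = 2.6
NRC = 2.6 / 4 = 0.65
Rounded to nearest 0.05: 0.65

0.65


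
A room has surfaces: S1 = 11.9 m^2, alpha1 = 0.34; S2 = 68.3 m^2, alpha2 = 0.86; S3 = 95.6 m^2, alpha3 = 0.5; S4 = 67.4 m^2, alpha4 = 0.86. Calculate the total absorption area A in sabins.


Given surfaces:
  Surface 1: 11.9 * 0.34 = 4.046
  Surface 2: 68.3 * 0.86 = 58.738
  Surface 3: 95.6 * 0.5 = 47.8
  Surface 4: 67.4 * 0.86 = 57.964
Formula: A = sum(Si * alpha_i)
A = 4.046 + 58.738 + 47.8 + 57.964
A = 168.55

168.55 sabins


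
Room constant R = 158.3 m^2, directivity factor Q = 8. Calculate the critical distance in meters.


Given values:
  R = 158.3 m^2, Q = 8
Formula: d_c = 0.141 * sqrt(Q * R)
Compute Q * R = 8 * 158.3 = 1266.4
Compute sqrt(1266.4) = 35.5865
d_c = 0.141 * 35.5865 = 5.018

5.018 m


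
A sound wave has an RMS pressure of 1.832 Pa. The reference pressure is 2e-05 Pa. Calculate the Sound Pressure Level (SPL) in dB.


Given values:
  p = 1.832 Pa
  p_ref = 2e-05 Pa
Formula: SPL = 20 * log10(p / p_ref)
Compute ratio: p / p_ref = 1.832 / 2e-05 = 91600
Compute log10: log10(91600) = 4.961895
Multiply: SPL = 20 * 4.961895 = 99.24

99.24 dB


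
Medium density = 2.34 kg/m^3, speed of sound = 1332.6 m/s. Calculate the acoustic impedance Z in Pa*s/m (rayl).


Given values:
  rho = 2.34 kg/m^3
  c = 1332.6 m/s
Formula: Z = rho * c
Z = 2.34 * 1332.6
Z = 3118.28

3118.28 rayl


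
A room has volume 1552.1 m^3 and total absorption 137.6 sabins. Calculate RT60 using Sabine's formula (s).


Given values:
  V = 1552.1 m^3
  A = 137.6 sabins
Formula: RT60 = 0.161 * V / A
Numerator: 0.161 * 1552.1 = 249.8881
RT60 = 249.8881 / 137.6 = 1.816

1.816 s


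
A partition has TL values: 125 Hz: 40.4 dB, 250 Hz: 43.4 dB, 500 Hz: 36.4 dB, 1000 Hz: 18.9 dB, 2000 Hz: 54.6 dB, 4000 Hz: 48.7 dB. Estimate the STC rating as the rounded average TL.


Given TL values at each frequency:
  125 Hz: 40.4 dB
  250 Hz: 43.4 dB
  500 Hz: 36.4 dB
  1000 Hz: 18.9 dB
  2000 Hz: 54.6 dB
  4000 Hz: 48.7 dB
Formula: STC ~ round(average of TL values)
Sum = 40.4 + 43.4 + 36.4 + 18.9 + 54.6 + 48.7 = 242.4
Average = 242.4 / 6 = 40.4
Rounded: 40

40


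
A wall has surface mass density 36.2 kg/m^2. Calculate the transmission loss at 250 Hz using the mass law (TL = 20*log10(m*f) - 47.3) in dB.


Given values:
  m = 36.2 kg/m^2, f = 250 Hz
Formula: TL = 20 * log10(m * f) - 47.3
Compute m * f = 36.2 * 250 = 9050.0
Compute log10(9050.0) = 3.956649
Compute 20 * 3.956649 = 79.133
TL = 79.133 - 47.3 = 31.83

31.83 dB


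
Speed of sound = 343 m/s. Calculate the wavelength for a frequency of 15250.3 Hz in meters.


Given values:
  c = 343 m/s, f = 15250.3 Hz
Formula: lambda = c / f
lambda = 343 / 15250.3
lambda = 0.0225

0.0225 m


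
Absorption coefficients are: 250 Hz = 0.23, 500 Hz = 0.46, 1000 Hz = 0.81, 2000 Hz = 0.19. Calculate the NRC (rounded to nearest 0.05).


Given values:
  a_250 = 0.23, a_500 = 0.46
  a_1000 = 0.81, a_2000 = 0.19
Formula: NRC = (a250 + a500 + a1000 + a2000) / 4
Sum = 0.23 + 0.46 + 0.81 + 0.19 = 1.69
NRC = 1.69 / 4 = 0.4225
Rounded to nearest 0.05: 0.4

0.4


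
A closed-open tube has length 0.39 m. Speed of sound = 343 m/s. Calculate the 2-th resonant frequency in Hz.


Given values:
  Tube type: closed-open, L = 0.39 m, c = 343 m/s, n = 2
Formula: f_n = (2n - 1) * c / (4 * L)
Compute 2n - 1 = 2*2 - 1 = 3
Compute 4 * L = 4 * 0.39 = 1.56
f = 3 * 343 / 1.56
f = 659.62

659.62 Hz


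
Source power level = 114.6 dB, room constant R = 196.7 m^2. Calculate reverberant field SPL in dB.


Given values:
  Lw = 114.6 dB, R = 196.7 m^2
Formula: SPL = Lw + 10 * log10(4 / R)
Compute 4 / R = 4 / 196.7 = 0.020336
Compute 10 * log10(0.020336) = -16.9173
SPL = 114.6 + (-16.9173) = 97.68

97.68 dB


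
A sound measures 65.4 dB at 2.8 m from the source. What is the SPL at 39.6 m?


Given values:
  SPL1 = 65.4 dB, r1 = 2.8 m, r2 = 39.6 m
Formula: SPL2 = SPL1 - 20 * log10(r2 / r1)
Compute ratio: r2 / r1 = 39.6 / 2.8 = 14.1429
Compute log10: log10(14.1429) = 1.150538
Compute drop: 20 * 1.150538 = 23.0108
SPL2 = 65.4 - 23.0108 = 42.39

42.39 dB


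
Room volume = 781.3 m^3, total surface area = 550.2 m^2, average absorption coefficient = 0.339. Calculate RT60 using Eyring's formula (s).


Given values:
  V = 781.3 m^3, S = 550.2 m^2, alpha = 0.339
Formula: RT60 = 0.161 * V / (-S * ln(1 - alpha))
Compute ln(1 - 0.339) = ln(0.661) = -0.414001
Denominator: -550.2 * -0.414001 = 227.7834
Numerator: 0.161 * 781.3 = 125.7893
RT60 = 125.7893 / 227.7834 = 0.552

0.552 s


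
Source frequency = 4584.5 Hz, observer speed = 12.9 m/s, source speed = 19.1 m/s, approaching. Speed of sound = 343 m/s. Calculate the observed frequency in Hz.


Given values:
  f_s = 4584.5 Hz, v_o = 12.9 m/s, v_s = 19.1 m/s
  Direction: approaching
Formula: f_o = f_s * (c + v_o) / (c - v_s)
Numerator: c + v_o = 343 + 12.9 = 355.9
Denominator: c - v_s = 343 - 19.1 = 323.9
f_o = 4584.5 * 355.9 / 323.9 = 5037.43

5037.43 Hz


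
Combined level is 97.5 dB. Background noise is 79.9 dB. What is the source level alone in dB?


Given values:
  L_total = 97.5 dB, L_bg = 79.9 dB
Formula: L_source = 10 * log10(10^(L_total/10) - 10^(L_bg/10))
Convert to linear:
  10^(97.5/10) = 5623413251.9035
  10^(79.9/10) = 97723722.0956
Difference: 5623413251.9035 - 97723722.0956 = 5525689529.8079
L_source = 10 * log10(5525689529.8079) = 97.42

97.42 dB


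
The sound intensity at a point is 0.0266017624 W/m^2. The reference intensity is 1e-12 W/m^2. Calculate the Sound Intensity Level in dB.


Given values:
  I = 0.0266017624 W/m^2
  I_ref = 1e-12 W/m^2
Formula: SIL = 10 * log10(I / I_ref)
Compute ratio: I / I_ref = 26601762400
Compute log10: log10(26601762400) = 10.42491
Multiply: SIL = 10 * 10.42491 = 104.25

104.25 dB


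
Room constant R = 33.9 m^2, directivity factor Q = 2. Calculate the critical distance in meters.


Given values:
  R = 33.9 m^2, Q = 2
Formula: d_c = 0.141 * sqrt(Q * R)
Compute Q * R = 2 * 33.9 = 67.8
Compute sqrt(67.8) = 8.2341
d_c = 0.141 * 8.2341 = 1.161

1.161 m


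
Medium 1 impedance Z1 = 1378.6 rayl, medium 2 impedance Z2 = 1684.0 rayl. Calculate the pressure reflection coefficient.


Given values:
  Z1 = 1378.6 rayl, Z2 = 1684.0 rayl
Formula: R = (Z2 - Z1) / (Z2 + Z1)
Numerator: Z2 - Z1 = 1684.0 - 1378.6 = 305.4
Denominator: Z2 + Z1 = 1684.0 + 1378.6 = 3062.6
R = 305.4 / 3062.6 = 0.0997

0.0997


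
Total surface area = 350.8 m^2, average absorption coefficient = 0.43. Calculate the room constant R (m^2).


Given values:
  S = 350.8 m^2, alpha = 0.43
Formula: R = S * alpha / (1 - alpha)
Numerator: 350.8 * 0.43 = 150.844
Denominator: 1 - 0.43 = 0.57
R = 150.844 / 0.57 = 264.64

264.64 m^2


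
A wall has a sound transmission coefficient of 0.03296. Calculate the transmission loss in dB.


Given values:
  tau = 0.03296
Formula: TL = 10 * log10(1 / tau)
Compute 1 / tau = 1 / 0.03296 = 30.3398
Compute log10(30.3398) = 1.482013
TL = 10 * 1.482013 = 14.82

14.82 dB


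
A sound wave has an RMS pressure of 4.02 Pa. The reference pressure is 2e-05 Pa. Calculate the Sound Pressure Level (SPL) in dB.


Given values:
  p = 4.02 Pa
  p_ref = 2e-05 Pa
Formula: SPL = 20 * log10(p / p_ref)
Compute ratio: p / p_ref = 4.02 / 2e-05 = 201000
Compute log10: log10(201000) = 5.303196
Multiply: SPL = 20 * 5.303196 = 106.06

106.06 dB


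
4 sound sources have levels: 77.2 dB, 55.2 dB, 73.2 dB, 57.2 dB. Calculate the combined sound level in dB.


Formula: L_total = 10 * log10( sum(10^(Li/10)) )
  Source 1: 10^(77.2/10) = 52480746.025
  Source 2: 10^(55.2/10) = 331131.1215
  Source 3: 10^(73.2/10) = 20892961.3085
  Source 4: 10^(57.2/10) = 524807.4602
Sum of linear values = 74229645.9152
L_total = 10 * log10(74229645.9152) = 78.71

78.71 dB


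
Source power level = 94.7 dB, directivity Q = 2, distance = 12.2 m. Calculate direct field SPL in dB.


Given values:
  Lw = 94.7 dB, Q = 2, r = 12.2 m
Formula: SPL = Lw + 10 * log10(Q / (4 * pi * r^2))
Compute 4 * pi * r^2 = 4 * pi * 12.2^2 = 1870.3786
Compute Q / denom = 2 / 1870.3786 = 0.0010693
Compute 10 * log10(0.0010693) = -29.709
SPL = 94.7 + (-29.709) = 64.99

64.99 dB


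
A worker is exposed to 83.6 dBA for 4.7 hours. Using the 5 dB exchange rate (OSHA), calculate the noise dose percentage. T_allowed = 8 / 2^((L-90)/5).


Given values:
  L = 83.6 dBA, T = 4.7 hours
Formula: T_allowed = 8 / 2^((L - 90) / 5)
Compute exponent: (83.6 - 90) / 5 = -1.28
Compute 2^(-1.28) = 0.411796
T_allowed = 8 / 0.411796 = 19.427095 hours
Dose = (T / T_allowed) * 100
Dose = (4.7 / 19.427095) * 100 = 24.19

24.19 %


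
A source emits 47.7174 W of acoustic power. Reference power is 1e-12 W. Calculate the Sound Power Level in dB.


Given values:
  W = 47.7174 W
  W_ref = 1e-12 W
Formula: SWL = 10 * log10(W / W_ref)
Compute ratio: W / W_ref = 47717400000000
Compute log10: log10(47717400000000) = 13.678677
Multiply: SWL = 10 * 13.678677 = 136.79

136.79 dB


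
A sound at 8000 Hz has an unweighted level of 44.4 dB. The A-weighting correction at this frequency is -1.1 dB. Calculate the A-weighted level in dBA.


Given values:
  SPL = 44.4 dB
  A-weighting at 8000 Hz = -1.1 dB
Formula: L_A = SPL + A_weight
L_A = 44.4 + (-1.1)
L_A = 43.3

43.3 dBA


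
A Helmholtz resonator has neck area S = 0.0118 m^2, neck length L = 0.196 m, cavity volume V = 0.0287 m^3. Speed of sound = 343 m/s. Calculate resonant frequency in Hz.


Given values:
  S = 0.0118 m^2, L = 0.196 m, V = 0.0287 m^3, c = 343 m/s
Formula: f = (c / (2*pi)) * sqrt(S / (V * L))
Compute V * L = 0.0287 * 0.196 = 0.0056252
Compute S / (V * L) = 0.0118 / 0.0056252 = 2.0977
Compute sqrt(2.0977) = 1.448344
Compute c / (2*pi) = 343 / 6.283185 = 54.590148
f = 54.590148 * 1.448344 = 79.07

79.07 Hz


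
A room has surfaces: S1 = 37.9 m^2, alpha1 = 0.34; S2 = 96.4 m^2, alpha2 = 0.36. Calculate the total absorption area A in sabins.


Given surfaces:
  Surface 1: 37.9 * 0.34 = 12.886
  Surface 2: 96.4 * 0.36 = 34.704
Formula: A = sum(Si * alpha_i)
A = 12.886 + 34.704
A = 47.59

47.59 sabins


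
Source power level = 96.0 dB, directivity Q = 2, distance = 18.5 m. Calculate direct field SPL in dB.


Given values:
  Lw = 96.0 dB, Q = 2, r = 18.5 m
Formula: SPL = Lw + 10 * log10(Q / (4 * pi * r^2))
Compute 4 * pi * r^2 = 4 * pi * 18.5^2 = 4300.8403
Compute Q / denom = 2 / 4300.8403 = 0.00046503
Compute 10 * log10(0.00046503) = -33.3252
SPL = 96.0 + (-33.3252) = 62.67

62.67 dB


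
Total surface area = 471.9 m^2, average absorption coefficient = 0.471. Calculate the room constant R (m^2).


Given values:
  S = 471.9 m^2, alpha = 0.471
Formula: R = S * alpha / (1 - alpha)
Numerator: 471.9 * 0.471 = 222.2649
Denominator: 1 - 0.471 = 0.529
R = 222.2649 / 0.529 = 420.16

420.16 m^2


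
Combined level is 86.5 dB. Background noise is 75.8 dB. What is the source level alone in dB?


Given values:
  L_total = 86.5 dB, L_bg = 75.8 dB
Formula: L_source = 10 * log10(10^(L_total/10) - 10^(L_bg/10))
Convert to linear:
  10^(86.5/10) = 446683592.151
  10^(75.8/10) = 38018939.6321
Difference: 446683592.151 - 38018939.6321 = 408664652.5189
L_source = 10 * log10(408664652.5189) = 86.11

86.11 dB


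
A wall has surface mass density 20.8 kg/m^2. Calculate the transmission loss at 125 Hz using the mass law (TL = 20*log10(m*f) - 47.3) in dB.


Given values:
  m = 20.8 kg/m^2, f = 125 Hz
Formula: TL = 20 * log10(m * f) - 47.3
Compute m * f = 20.8 * 125 = 2600.0
Compute log10(2600.0) = 3.414973
Compute 20 * 3.414973 = 68.2995
TL = 68.2995 - 47.3 = 21.0

21.0 dB


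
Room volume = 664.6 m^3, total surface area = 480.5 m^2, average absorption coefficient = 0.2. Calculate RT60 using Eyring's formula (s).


Given values:
  V = 664.6 m^3, S = 480.5 m^2, alpha = 0.2
Formula: RT60 = 0.161 * V / (-S * ln(1 - alpha))
Compute ln(1 - 0.2) = ln(0.8) = -0.223144
Denominator: -480.5 * -0.223144 = 107.2207
Numerator: 0.161 * 664.6 = 107.0006
RT60 = 107.0006 / 107.2207 = 0.998

0.998 s


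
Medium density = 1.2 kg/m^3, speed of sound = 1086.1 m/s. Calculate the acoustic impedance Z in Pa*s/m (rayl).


Given values:
  rho = 1.2 kg/m^3
  c = 1086.1 m/s
Formula: Z = rho * c
Z = 1.2 * 1086.1
Z = 1303.32

1303.32 rayl


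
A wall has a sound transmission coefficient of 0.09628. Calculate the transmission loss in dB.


Given values:
  tau = 0.09628
Formula: TL = 10 * log10(1 / tau)
Compute 1 / tau = 1 / 0.09628 = 10.3864
Compute log10(10.3864) = 1.016465
TL = 10 * 1.016465 = 10.16

10.16 dB


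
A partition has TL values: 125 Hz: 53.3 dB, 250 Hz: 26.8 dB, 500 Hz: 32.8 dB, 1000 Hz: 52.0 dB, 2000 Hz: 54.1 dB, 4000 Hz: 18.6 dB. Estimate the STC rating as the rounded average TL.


Given TL values at each frequency:
  125 Hz: 53.3 dB
  250 Hz: 26.8 dB
  500 Hz: 32.8 dB
  1000 Hz: 52.0 dB
  2000 Hz: 54.1 dB
  4000 Hz: 18.6 dB
Formula: STC ~ round(average of TL values)
Sum = 53.3 + 26.8 + 32.8 + 52.0 + 54.1 + 18.6 = 237.6
Average = 237.6 / 6 = 39.6
Rounded: 40

40


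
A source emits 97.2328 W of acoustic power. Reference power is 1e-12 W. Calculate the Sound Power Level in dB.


Given values:
  W = 97.2328 W
  W_ref = 1e-12 W
Formula: SWL = 10 * log10(W / W_ref)
Compute ratio: W / W_ref = 97232800000000
Compute log10: log10(97232800000000) = 13.987813
Multiply: SWL = 10 * 13.987813 = 139.88

139.88 dB


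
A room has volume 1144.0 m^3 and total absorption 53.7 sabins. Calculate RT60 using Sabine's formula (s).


Given values:
  V = 1144.0 m^3
  A = 53.7 sabins
Formula: RT60 = 0.161 * V / A
Numerator: 0.161 * 1144.0 = 184.184
RT60 = 184.184 / 53.7 = 3.43

3.43 s


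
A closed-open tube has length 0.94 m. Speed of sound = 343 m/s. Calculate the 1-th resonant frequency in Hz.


Given values:
  Tube type: closed-open, L = 0.94 m, c = 343 m/s, n = 1
Formula: f_n = (2n - 1) * c / (4 * L)
Compute 2n - 1 = 2*1 - 1 = 1
Compute 4 * L = 4 * 0.94 = 3.76
f = 1 * 343 / 3.76
f = 91.22

91.22 Hz


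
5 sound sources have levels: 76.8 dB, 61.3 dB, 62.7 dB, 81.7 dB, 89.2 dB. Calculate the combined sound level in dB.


Formula: L_total = 10 * log10( sum(10^(Li/10)) )
  Source 1: 10^(76.8/10) = 47863009.2323
  Source 2: 10^(61.3/10) = 1348962.8826
  Source 3: 10^(62.7/10) = 1862087.1367
  Source 4: 10^(81.7/10) = 147910838.8168
  Source 5: 10^(89.2/10) = 831763771.1027
Sum of linear values = 1030748669.1711
L_total = 10 * log10(1030748669.1711) = 90.13

90.13 dB


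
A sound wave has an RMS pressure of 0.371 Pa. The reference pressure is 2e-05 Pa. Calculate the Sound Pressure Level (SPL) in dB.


Given values:
  p = 0.371 Pa
  p_ref = 2e-05 Pa
Formula: SPL = 20 * log10(p / p_ref)
Compute ratio: p / p_ref = 0.371 / 2e-05 = 18550
Compute log10: log10(18550) = 4.268344
Multiply: SPL = 20 * 4.268344 = 85.37

85.37 dB


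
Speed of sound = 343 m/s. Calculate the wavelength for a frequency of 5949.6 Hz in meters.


Given values:
  c = 343 m/s, f = 5949.6 Hz
Formula: lambda = c / f
lambda = 343 / 5949.6
lambda = 0.0577

0.0577 m


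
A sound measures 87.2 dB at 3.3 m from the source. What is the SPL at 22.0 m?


Given values:
  SPL1 = 87.2 dB, r1 = 3.3 m, r2 = 22.0 m
Formula: SPL2 = SPL1 - 20 * log10(r2 / r1)
Compute ratio: r2 / r1 = 22.0 / 3.3 = 6.6667
Compute log10: log10(6.6667) = 0.823911
Compute drop: 20 * 0.823911 = 16.4782
SPL2 = 87.2 - 16.4782 = 70.72

70.72 dB


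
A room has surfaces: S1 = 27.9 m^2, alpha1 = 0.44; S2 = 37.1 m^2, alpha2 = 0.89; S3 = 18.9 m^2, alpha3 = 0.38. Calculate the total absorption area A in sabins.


Given surfaces:
  Surface 1: 27.9 * 0.44 = 12.276
  Surface 2: 37.1 * 0.89 = 33.019
  Surface 3: 18.9 * 0.38 = 7.182
Formula: A = sum(Si * alpha_i)
A = 12.276 + 33.019 + 7.182
A = 52.48

52.48 sabins


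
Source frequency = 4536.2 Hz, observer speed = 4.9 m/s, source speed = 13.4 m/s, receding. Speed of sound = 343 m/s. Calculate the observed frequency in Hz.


Given values:
  f_s = 4536.2 Hz, v_o = 4.9 m/s, v_s = 13.4 m/s
  Direction: receding
Formula: f_o = f_s * (c - v_o) / (c + v_s)
Numerator: c - v_o = 343 - 4.9 = 338.1
Denominator: c + v_s = 343 + 13.4 = 356.4
f_o = 4536.2 * 338.1 / 356.4 = 4303.28

4303.28 Hz


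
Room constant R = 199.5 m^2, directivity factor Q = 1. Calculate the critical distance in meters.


Given values:
  R = 199.5 m^2, Q = 1
Formula: d_c = 0.141 * sqrt(Q * R)
Compute Q * R = 1 * 199.5 = 199.5
Compute sqrt(199.5) = 14.1244
d_c = 0.141 * 14.1244 = 1.992

1.992 m


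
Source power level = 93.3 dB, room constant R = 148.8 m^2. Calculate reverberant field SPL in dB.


Given values:
  Lw = 93.3 dB, R = 148.8 m^2
Formula: SPL = Lw + 10 * log10(4 / R)
Compute 4 / R = 4 / 148.8 = 0.026882
Compute 10 * log10(0.026882) = -15.7054
SPL = 93.3 + (-15.7054) = 77.59

77.59 dB


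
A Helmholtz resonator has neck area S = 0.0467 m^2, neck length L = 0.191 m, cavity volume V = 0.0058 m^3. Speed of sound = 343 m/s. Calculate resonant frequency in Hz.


Given values:
  S = 0.0467 m^2, L = 0.191 m, V = 0.0058 m^3, c = 343 m/s
Formula: f = (c / (2*pi)) * sqrt(S / (V * L))
Compute V * L = 0.0058 * 0.191 = 0.0011078
Compute S / (V * L) = 0.0467 / 0.0011078 = 42.1556
Compute sqrt(42.1556) = 6.492734
Compute c / (2*pi) = 343 / 6.283185 = 54.590148
f = 54.590148 * 6.492734 = 354.44

354.44 Hz


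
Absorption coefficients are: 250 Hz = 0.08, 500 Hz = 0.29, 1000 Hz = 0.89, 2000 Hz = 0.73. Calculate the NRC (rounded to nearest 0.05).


Given values:
  a_250 = 0.08, a_500 = 0.29
  a_1000 = 0.89, a_2000 = 0.73
Formula: NRC = (a250 + a500 + a1000 + a2000) / 4
Sum = 0.08 + 0.29 + 0.89 + 0.73 = 1.99
NRC = 1.99 / 4 = 0.4975
Rounded to nearest 0.05: 0.5

0.5


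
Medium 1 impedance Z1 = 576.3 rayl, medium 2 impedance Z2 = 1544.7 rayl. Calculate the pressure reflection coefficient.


Given values:
  Z1 = 576.3 rayl, Z2 = 1544.7 rayl
Formula: R = (Z2 - Z1) / (Z2 + Z1)
Numerator: Z2 - Z1 = 1544.7 - 576.3 = 968.4
Denominator: Z2 + Z1 = 1544.7 + 576.3 = 2121.0
R = 968.4 / 2121.0 = 0.4566

0.4566


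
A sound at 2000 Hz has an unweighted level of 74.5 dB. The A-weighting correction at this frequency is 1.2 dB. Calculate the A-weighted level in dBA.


Given values:
  SPL = 74.5 dB
  A-weighting at 2000 Hz = 1.2 dB
Formula: L_A = SPL + A_weight
L_A = 74.5 + (1.2)
L_A = 75.7

75.7 dBA


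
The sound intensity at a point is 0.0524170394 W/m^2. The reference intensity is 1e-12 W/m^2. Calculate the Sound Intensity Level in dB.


Given values:
  I = 0.0524170394 W/m^2
  I_ref = 1e-12 W/m^2
Formula: SIL = 10 * log10(I / I_ref)
Compute ratio: I / I_ref = 52417039400
Compute log10: log10(52417039400) = 10.719472
Multiply: SIL = 10 * 10.719472 = 107.19

107.19 dB


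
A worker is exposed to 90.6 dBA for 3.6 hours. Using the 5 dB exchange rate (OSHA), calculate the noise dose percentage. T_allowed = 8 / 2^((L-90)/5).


Given values:
  L = 90.6 dBA, T = 3.6 hours
Formula: T_allowed = 8 / 2^((L - 90) / 5)
Compute exponent: (90.6 - 90) / 5 = 0.12
Compute 2^(0.12) = 1.086735
T_allowed = 8 / 1.086735 = 7.3615 hours
Dose = (T / T_allowed) * 100
Dose = (3.6 / 7.3615) * 100 = 48.9

48.9 %


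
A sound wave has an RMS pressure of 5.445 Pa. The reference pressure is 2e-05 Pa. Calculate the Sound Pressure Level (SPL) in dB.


Given values:
  p = 5.445 Pa
  p_ref = 2e-05 Pa
Formula: SPL = 20 * log10(p / p_ref)
Compute ratio: p / p_ref = 5.445 / 2e-05 = 272250
Compute log10: log10(272250) = 5.434968
Multiply: SPL = 20 * 5.434968 = 108.7

108.7 dB


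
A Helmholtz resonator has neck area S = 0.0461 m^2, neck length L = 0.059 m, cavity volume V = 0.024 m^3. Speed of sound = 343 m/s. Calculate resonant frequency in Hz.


Given values:
  S = 0.0461 m^2, L = 0.059 m, V = 0.024 m^3, c = 343 m/s
Formula: f = (c / (2*pi)) * sqrt(S / (V * L))
Compute V * L = 0.024 * 0.059 = 0.001416
Compute S / (V * L) = 0.0461 / 0.001416 = 32.5565
Compute sqrt(32.5565) = 5.70583
Compute c / (2*pi) = 343 / 6.283185 = 54.590148
f = 54.590148 * 5.70583 = 311.48

311.48 Hz


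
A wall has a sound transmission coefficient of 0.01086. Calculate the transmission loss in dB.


Given values:
  tau = 0.01086
Formula: TL = 10 * log10(1 / tau)
Compute 1 / tau = 1 / 0.01086 = 92.081
Compute log10(92.081) = 1.96417
TL = 10 * 1.96417 = 19.64

19.64 dB


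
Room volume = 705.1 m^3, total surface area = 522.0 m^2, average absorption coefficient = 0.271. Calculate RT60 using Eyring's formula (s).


Given values:
  V = 705.1 m^3, S = 522.0 m^2, alpha = 0.271
Formula: RT60 = 0.161 * V / (-S * ln(1 - alpha))
Compute ln(1 - 0.271) = ln(0.729) = -0.316082
Denominator: -522.0 * -0.316082 = 164.9948
Numerator: 0.161 * 705.1 = 113.5211
RT60 = 113.5211 / 164.9948 = 0.688

0.688 s


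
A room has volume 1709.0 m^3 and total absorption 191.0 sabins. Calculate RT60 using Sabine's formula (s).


Given values:
  V = 1709.0 m^3
  A = 191.0 sabins
Formula: RT60 = 0.161 * V / A
Numerator: 0.161 * 1709.0 = 275.149
RT60 = 275.149 / 191.0 = 1.441

1.441 s


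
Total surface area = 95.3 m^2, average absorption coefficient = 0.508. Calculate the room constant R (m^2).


Given values:
  S = 95.3 m^2, alpha = 0.508
Formula: R = S * alpha / (1 - alpha)
Numerator: 95.3 * 0.508 = 48.4124
Denominator: 1 - 0.508 = 0.492
R = 48.4124 / 0.492 = 98.4

98.4 m^2


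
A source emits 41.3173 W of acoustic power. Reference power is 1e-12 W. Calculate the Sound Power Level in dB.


Given values:
  W = 41.3173 W
  W_ref = 1e-12 W
Formula: SWL = 10 * log10(W / W_ref)
Compute ratio: W / W_ref = 41317300000000
Compute log10: log10(41317300000000) = 13.616132
Multiply: SWL = 10 * 13.616132 = 136.16

136.16 dB


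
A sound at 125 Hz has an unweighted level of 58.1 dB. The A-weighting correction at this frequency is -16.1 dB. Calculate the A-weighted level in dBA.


Given values:
  SPL = 58.1 dB
  A-weighting at 125 Hz = -16.1 dB
Formula: L_A = SPL + A_weight
L_A = 58.1 + (-16.1)
L_A = 42.0

42.0 dBA


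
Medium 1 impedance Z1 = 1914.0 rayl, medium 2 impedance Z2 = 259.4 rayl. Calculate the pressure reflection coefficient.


Given values:
  Z1 = 1914.0 rayl, Z2 = 259.4 rayl
Formula: R = (Z2 - Z1) / (Z2 + Z1)
Numerator: Z2 - Z1 = 259.4 - 1914.0 = -1654.6
Denominator: Z2 + Z1 = 259.4 + 1914.0 = 2173.4
R = -1654.6 / 2173.4 = -0.7613

-0.7613


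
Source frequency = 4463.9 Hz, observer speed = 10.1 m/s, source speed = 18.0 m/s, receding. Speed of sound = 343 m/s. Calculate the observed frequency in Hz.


Given values:
  f_s = 4463.9 Hz, v_o = 10.1 m/s, v_s = 18.0 m/s
  Direction: receding
Formula: f_o = f_s * (c - v_o) / (c + v_s)
Numerator: c - v_o = 343 - 10.1 = 332.9
Denominator: c + v_s = 343 + 18.0 = 361.0
f_o = 4463.9 * 332.9 / 361.0 = 4116.43

4116.43 Hz


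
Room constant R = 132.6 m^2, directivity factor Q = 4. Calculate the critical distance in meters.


Given values:
  R = 132.6 m^2, Q = 4
Formula: d_c = 0.141 * sqrt(Q * R)
Compute Q * R = 4 * 132.6 = 530.4
Compute sqrt(530.4) = 23.0304
d_c = 0.141 * 23.0304 = 3.247

3.247 m


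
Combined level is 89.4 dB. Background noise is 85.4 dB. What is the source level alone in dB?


Given values:
  L_total = 89.4 dB, L_bg = 85.4 dB
Formula: L_source = 10 * log10(10^(L_total/10) - 10^(L_bg/10))
Convert to linear:
  10^(89.4/10) = 870963589.9561
  10^(85.4/10) = 346736850.4525
Difference: 870963589.9561 - 346736850.4525 = 524226739.5036
L_source = 10 * log10(524226739.5036) = 87.2

87.2 dB


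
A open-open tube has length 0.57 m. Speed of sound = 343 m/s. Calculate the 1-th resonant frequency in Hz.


Given values:
  Tube type: open-open, L = 0.57 m, c = 343 m/s, n = 1
Formula: f_n = n * c / (2 * L)
Compute 2 * L = 2 * 0.57 = 1.14
f = 1 * 343 / 1.14
f = 300.88

300.88 Hz


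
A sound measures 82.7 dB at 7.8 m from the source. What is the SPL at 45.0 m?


Given values:
  SPL1 = 82.7 dB, r1 = 7.8 m, r2 = 45.0 m
Formula: SPL2 = SPL1 - 20 * log10(r2 / r1)
Compute ratio: r2 / r1 = 45.0 / 7.8 = 5.7692
Compute log10: log10(5.7692) = 0.761116
Compute drop: 20 * 0.761116 = 15.2223
SPL2 = 82.7 - 15.2223 = 67.48

67.48 dB


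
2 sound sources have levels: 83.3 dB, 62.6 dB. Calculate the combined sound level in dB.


Formula: L_total = 10 * log10( sum(10^(Li/10)) )
  Source 1: 10^(83.3/10) = 213796208.9502
  Source 2: 10^(62.6/10) = 1819700.8586
Sum of linear values = 215615909.8088
L_total = 10 * log10(215615909.8088) = 83.34

83.34 dB


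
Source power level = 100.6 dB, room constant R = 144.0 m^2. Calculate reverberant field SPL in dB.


Given values:
  Lw = 100.6 dB, R = 144.0 m^2
Formula: SPL = Lw + 10 * log10(4 / R)
Compute 4 / R = 4 / 144.0 = 0.027778
Compute 10 * log10(0.027778) = -15.563
SPL = 100.6 + (-15.563) = 85.04

85.04 dB


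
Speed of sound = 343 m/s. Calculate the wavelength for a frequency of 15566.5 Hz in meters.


Given values:
  c = 343 m/s, f = 15566.5 Hz
Formula: lambda = c / f
lambda = 343 / 15566.5
lambda = 0.022

0.022 m


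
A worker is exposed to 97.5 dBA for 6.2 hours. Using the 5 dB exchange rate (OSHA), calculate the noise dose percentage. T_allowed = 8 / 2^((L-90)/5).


Given values:
  L = 97.5 dBA, T = 6.2 hours
Formula: T_allowed = 8 / 2^((L - 90) / 5)
Compute exponent: (97.5 - 90) / 5 = 1.5
Compute 2^(1.5) = 2.828427
T_allowed = 8 / 2.828427 = 2.828427 hours
Dose = (T / T_allowed) * 100
Dose = (6.2 / 2.828427) * 100 = 219.2

219.2 %


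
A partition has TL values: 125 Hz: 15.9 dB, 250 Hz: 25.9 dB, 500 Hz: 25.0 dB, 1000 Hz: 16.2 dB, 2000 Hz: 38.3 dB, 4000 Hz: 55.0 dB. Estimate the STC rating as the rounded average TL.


Given TL values at each frequency:
  125 Hz: 15.9 dB
  250 Hz: 25.9 dB
  500 Hz: 25.0 dB
  1000 Hz: 16.2 dB
  2000 Hz: 38.3 dB
  4000 Hz: 55.0 dB
Formula: STC ~ round(average of TL values)
Sum = 15.9 + 25.9 + 25.0 + 16.2 + 38.3 + 55.0 = 176.3
Average = 176.3 / 6 = 29.38
Rounded: 29

29


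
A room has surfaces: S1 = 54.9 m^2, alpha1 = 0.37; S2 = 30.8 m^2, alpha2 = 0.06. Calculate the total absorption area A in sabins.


Given surfaces:
  Surface 1: 54.9 * 0.37 = 20.313
  Surface 2: 30.8 * 0.06 = 1.848
Formula: A = sum(Si * alpha_i)
A = 20.313 + 1.848
A = 22.16

22.16 sabins


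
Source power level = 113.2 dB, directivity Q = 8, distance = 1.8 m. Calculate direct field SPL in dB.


Given values:
  Lw = 113.2 dB, Q = 8, r = 1.8 m
Formula: SPL = Lw + 10 * log10(Q / (4 * pi * r^2))
Compute 4 * pi * r^2 = 4 * pi * 1.8^2 = 40.715
Compute Q / denom = 8 / 40.715 = 0.19648778
Compute 10 * log10(0.19648778) = -7.0666
SPL = 113.2 + (-7.0666) = 106.13

106.13 dB


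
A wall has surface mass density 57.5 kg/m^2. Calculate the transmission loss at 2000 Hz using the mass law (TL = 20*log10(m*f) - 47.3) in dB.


Given values:
  m = 57.5 kg/m^2, f = 2000 Hz
Formula: TL = 20 * log10(m * f) - 47.3
Compute m * f = 57.5 * 2000 = 115000.0
Compute log10(115000.0) = 5.060698
Compute 20 * 5.060698 = 101.214
TL = 101.214 - 47.3 = 53.91

53.91 dB


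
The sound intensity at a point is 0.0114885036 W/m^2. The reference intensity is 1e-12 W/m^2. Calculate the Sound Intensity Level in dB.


Given values:
  I = 0.0114885036 W/m^2
  I_ref = 1e-12 W/m^2
Formula: SIL = 10 * log10(I / I_ref)
Compute ratio: I / I_ref = 11488503600
Compute log10: log10(11488503600) = 10.060263
Multiply: SIL = 10 * 10.060263 = 100.6

100.6 dB


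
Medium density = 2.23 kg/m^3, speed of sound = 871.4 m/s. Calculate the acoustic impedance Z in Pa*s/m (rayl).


Given values:
  rho = 2.23 kg/m^3
  c = 871.4 m/s
Formula: Z = rho * c
Z = 2.23 * 871.4
Z = 1943.22

1943.22 rayl


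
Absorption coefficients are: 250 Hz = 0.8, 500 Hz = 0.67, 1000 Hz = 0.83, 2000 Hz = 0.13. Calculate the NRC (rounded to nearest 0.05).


Given values:
  a_250 = 0.8, a_500 = 0.67
  a_1000 = 0.83, a_2000 = 0.13
Formula: NRC = (a250 + a500 + a1000 + a2000) / 4
Sum = 0.8 + 0.67 + 0.83 + 0.13 = 2.43
NRC = 2.43 / 4 = 0.6075
Rounded to nearest 0.05: 0.6

0.6


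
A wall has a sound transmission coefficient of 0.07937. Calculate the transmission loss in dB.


Given values:
  tau = 0.07937
Formula: TL = 10 * log10(1 / tau)
Compute 1 / tau = 1 / 0.07937 = 12.5992
Compute log10(12.5992) = 1.100343
TL = 10 * 1.100343 = 11.0

11.0 dB


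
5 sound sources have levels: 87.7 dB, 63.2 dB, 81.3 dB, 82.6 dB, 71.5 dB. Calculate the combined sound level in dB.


Formula: L_total = 10 * log10( sum(10^(Li/10)) )
  Source 1: 10^(87.7/10) = 588843655.3556
  Source 2: 10^(63.2/10) = 2089296.1309
  Source 3: 10^(81.3/10) = 134896288.2592
  Source 4: 10^(82.6/10) = 181970085.861
  Source 5: 10^(71.5/10) = 14125375.4462
Sum of linear values = 921924701.0529
L_total = 10 * log10(921924701.0529) = 89.65

89.65 dB


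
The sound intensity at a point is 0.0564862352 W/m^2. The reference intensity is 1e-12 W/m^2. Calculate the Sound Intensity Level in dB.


Given values:
  I = 0.0564862352 W/m^2
  I_ref = 1e-12 W/m^2
Formula: SIL = 10 * log10(I / I_ref)
Compute ratio: I / I_ref = 56486235200
Compute log10: log10(56486235200) = 10.751943
Multiply: SIL = 10 * 10.751943 = 107.52

107.52 dB


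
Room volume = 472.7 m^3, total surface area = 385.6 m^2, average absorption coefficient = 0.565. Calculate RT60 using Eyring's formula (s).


Given values:
  V = 472.7 m^3, S = 385.6 m^2, alpha = 0.565
Formula: RT60 = 0.161 * V / (-S * ln(1 - alpha))
Compute ln(1 - 0.565) = ln(0.435) = -0.832409
Denominator: -385.6 * -0.832409 = 320.9769
Numerator: 0.161 * 472.7 = 76.1047
RT60 = 76.1047 / 320.9769 = 0.237

0.237 s


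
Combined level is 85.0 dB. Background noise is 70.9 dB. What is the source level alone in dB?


Given values:
  L_total = 85.0 dB, L_bg = 70.9 dB
Formula: L_source = 10 * log10(10^(L_total/10) - 10^(L_bg/10))
Convert to linear:
  10^(85.0/10) = 316227766.0168
  10^(70.9/10) = 12302687.7081
Difference: 316227766.0168 - 12302687.7081 = 303925078.3087
L_source = 10 * log10(303925078.3087) = 84.83

84.83 dB


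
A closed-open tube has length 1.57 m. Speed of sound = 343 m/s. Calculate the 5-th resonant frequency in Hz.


Given values:
  Tube type: closed-open, L = 1.57 m, c = 343 m/s, n = 5
Formula: f_n = (2n - 1) * c / (4 * L)
Compute 2n - 1 = 2*5 - 1 = 9
Compute 4 * L = 4 * 1.57 = 6.28
f = 9 * 343 / 6.28
f = 491.56

491.56 Hz


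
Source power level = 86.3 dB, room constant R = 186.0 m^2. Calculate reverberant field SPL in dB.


Given values:
  Lw = 86.3 dB, R = 186.0 m^2
Formula: SPL = Lw + 10 * log10(4 / R)
Compute 4 / R = 4 / 186.0 = 0.021505
Compute 10 * log10(0.021505) = -16.6746
SPL = 86.3 + (-16.6746) = 69.63

69.63 dB


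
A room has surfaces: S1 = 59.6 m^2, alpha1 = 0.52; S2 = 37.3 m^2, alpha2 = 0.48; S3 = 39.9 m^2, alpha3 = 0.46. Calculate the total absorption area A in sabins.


Given surfaces:
  Surface 1: 59.6 * 0.52 = 30.992
  Surface 2: 37.3 * 0.48 = 17.904
  Surface 3: 39.9 * 0.46 = 18.354
Formula: A = sum(Si * alpha_i)
A = 30.992 + 17.904 + 18.354
A = 67.25

67.25 sabins


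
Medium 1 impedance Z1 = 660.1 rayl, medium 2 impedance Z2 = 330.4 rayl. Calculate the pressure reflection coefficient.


Given values:
  Z1 = 660.1 rayl, Z2 = 330.4 rayl
Formula: R = (Z2 - Z1) / (Z2 + Z1)
Numerator: Z2 - Z1 = 330.4 - 660.1 = -329.7
Denominator: Z2 + Z1 = 330.4 + 660.1 = 990.5
R = -329.7 / 990.5 = -0.3329

-0.3329


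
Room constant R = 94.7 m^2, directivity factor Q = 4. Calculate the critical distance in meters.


Given values:
  R = 94.7 m^2, Q = 4
Formula: d_c = 0.141 * sqrt(Q * R)
Compute Q * R = 4 * 94.7 = 378.8
Compute sqrt(378.8) = 19.4628
d_c = 0.141 * 19.4628 = 2.744

2.744 m


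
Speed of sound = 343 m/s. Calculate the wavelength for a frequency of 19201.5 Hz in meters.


Given values:
  c = 343 m/s, f = 19201.5 Hz
Formula: lambda = c / f
lambda = 343 / 19201.5
lambda = 0.0179

0.0179 m


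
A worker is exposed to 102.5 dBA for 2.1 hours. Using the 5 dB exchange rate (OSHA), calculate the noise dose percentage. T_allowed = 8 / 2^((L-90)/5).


Given values:
  L = 102.5 dBA, T = 2.1 hours
Formula: T_allowed = 8 / 2^((L - 90) / 5)
Compute exponent: (102.5 - 90) / 5 = 2.5
Compute 2^(2.5) = 5.656854
T_allowed = 8 / 5.656854 = 1.414214 hours
Dose = (T / T_allowed) * 100
Dose = (2.1 / 1.414214) * 100 = 148.49

148.49 %


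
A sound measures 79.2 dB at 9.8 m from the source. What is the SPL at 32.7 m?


Given values:
  SPL1 = 79.2 dB, r1 = 9.8 m, r2 = 32.7 m
Formula: SPL2 = SPL1 - 20 * log10(r2 / r1)
Compute ratio: r2 / r1 = 32.7 / 9.8 = 3.3367
Compute log10: log10(3.3367) = 0.523317
Compute drop: 20 * 0.523317 = 10.4663
SPL2 = 79.2 - 10.4663 = 68.73

68.73 dB


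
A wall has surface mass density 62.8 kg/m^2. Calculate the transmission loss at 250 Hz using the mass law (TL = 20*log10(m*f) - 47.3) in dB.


Given values:
  m = 62.8 kg/m^2, f = 250 Hz
Formula: TL = 20 * log10(m * f) - 47.3
Compute m * f = 62.8 * 250 = 15700.0
Compute log10(15700.0) = 4.1959
Compute 20 * 4.1959 = 83.918
TL = 83.918 - 47.3 = 36.62

36.62 dB


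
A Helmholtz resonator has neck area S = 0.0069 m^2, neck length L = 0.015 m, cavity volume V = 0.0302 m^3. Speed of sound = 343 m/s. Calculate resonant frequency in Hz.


Given values:
  S = 0.0069 m^2, L = 0.015 m, V = 0.0302 m^3, c = 343 m/s
Formula: f = (c / (2*pi)) * sqrt(S / (V * L))
Compute V * L = 0.0302 * 0.015 = 0.000453
Compute S / (V * L) = 0.0069 / 0.000453 = 15.2318
Compute sqrt(15.2318) = 3.902794
Compute c / (2*pi) = 343 / 6.283185 = 54.590148
f = 54.590148 * 3.902794 = 213.05

213.05 Hz


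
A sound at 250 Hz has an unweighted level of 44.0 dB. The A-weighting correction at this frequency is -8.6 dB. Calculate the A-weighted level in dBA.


Given values:
  SPL = 44.0 dB
  A-weighting at 250 Hz = -8.6 dB
Formula: L_A = SPL + A_weight
L_A = 44.0 + (-8.6)
L_A = 35.4

35.4 dBA


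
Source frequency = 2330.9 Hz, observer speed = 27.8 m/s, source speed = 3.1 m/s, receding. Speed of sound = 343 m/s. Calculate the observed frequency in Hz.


Given values:
  f_s = 2330.9 Hz, v_o = 27.8 m/s, v_s = 3.1 m/s
  Direction: receding
Formula: f_o = f_s * (c - v_o) / (c + v_s)
Numerator: c - v_o = 343 - 27.8 = 315.2
Denominator: c + v_s = 343 + 3.1 = 346.1
f_o = 2330.9 * 315.2 / 346.1 = 2122.8

2122.8 Hz


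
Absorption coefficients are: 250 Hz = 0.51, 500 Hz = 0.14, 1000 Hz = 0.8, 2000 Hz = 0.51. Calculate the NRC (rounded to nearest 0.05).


Given values:
  a_250 = 0.51, a_500 = 0.14
  a_1000 = 0.8, a_2000 = 0.51
Formula: NRC = (a250 + a500 + a1000 + a2000) / 4
Sum = 0.51 + 0.14 + 0.8 + 0.51 = 1.96
NRC = 1.96 / 4 = 0.49
Rounded to nearest 0.05: 0.5

0.5


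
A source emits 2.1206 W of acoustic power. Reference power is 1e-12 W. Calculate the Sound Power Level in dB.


Given values:
  W = 2.1206 W
  W_ref = 1e-12 W
Formula: SWL = 10 * log10(W / W_ref)
Compute ratio: W / W_ref = 2120600000000
Compute log10: log10(2120600000000) = 12.326459
Multiply: SWL = 10 * 12.326459 = 123.26

123.26 dB


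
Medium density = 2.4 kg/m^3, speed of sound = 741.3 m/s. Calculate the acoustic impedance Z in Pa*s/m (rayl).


Given values:
  rho = 2.4 kg/m^3
  c = 741.3 m/s
Formula: Z = rho * c
Z = 2.4 * 741.3
Z = 1779.12

1779.12 rayl


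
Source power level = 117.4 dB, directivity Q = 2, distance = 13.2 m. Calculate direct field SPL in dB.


Given values:
  Lw = 117.4 dB, Q = 2, r = 13.2 m
Formula: SPL = Lw + 10 * log10(Q / (4 * pi * r^2))
Compute 4 * pi * r^2 = 4 * pi * 13.2^2 = 2189.5644
Compute Q / denom = 2 / 2189.5644 = 0.00091342
Compute 10 * log10(0.00091342) = -30.3933
SPL = 117.4 + (-30.3933) = 87.01

87.01 dB


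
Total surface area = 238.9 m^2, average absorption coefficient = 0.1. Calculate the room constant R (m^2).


Given values:
  S = 238.9 m^2, alpha = 0.1
Formula: R = S * alpha / (1 - alpha)
Numerator: 238.9 * 0.1 = 23.89
Denominator: 1 - 0.1 = 0.9
R = 23.89 / 0.9 = 26.54

26.54 m^2


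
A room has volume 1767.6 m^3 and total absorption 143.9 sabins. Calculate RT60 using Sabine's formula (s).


Given values:
  V = 1767.6 m^3
  A = 143.9 sabins
Formula: RT60 = 0.161 * V / A
Numerator: 0.161 * 1767.6 = 284.5836
RT60 = 284.5836 / 143.9 = 1.978

1.978 s


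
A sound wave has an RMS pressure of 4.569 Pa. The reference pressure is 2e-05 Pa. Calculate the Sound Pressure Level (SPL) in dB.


Given values:
  p = 4.569 Pa
  p_ref = 2e-05 Pa
Formula: SPL = 20 * log10(p / p_ref)
Compute ratio: p / p_ref = 4.569 / 2e-05 = 228450
Compute log10: log10(228450) = 5.358791
Multiply: SPL = 20 * 5.358791 = 107.18

107.18 dB


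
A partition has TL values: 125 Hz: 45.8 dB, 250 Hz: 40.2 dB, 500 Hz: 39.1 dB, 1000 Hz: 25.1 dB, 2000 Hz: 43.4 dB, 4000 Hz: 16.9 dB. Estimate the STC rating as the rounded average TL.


Given TL values at each frequency:
  125 Hz: 45.8 dB
  250 Hz: 40.2 dB
  500 Hz: 39.1 dB
  1000 Hz: 25.1 dB
  2000 Hz: 43.4 dB
  4000 Hz: 16.9 dB
Formula: STC ~ round(average of TL values)
Sum = 45.8 + 40.2 + 39.1 + 25.1 + 43.4 + 16.9 = 210.5
Average = 210.5 / 6 = 35.08
Rounded: 35

35
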